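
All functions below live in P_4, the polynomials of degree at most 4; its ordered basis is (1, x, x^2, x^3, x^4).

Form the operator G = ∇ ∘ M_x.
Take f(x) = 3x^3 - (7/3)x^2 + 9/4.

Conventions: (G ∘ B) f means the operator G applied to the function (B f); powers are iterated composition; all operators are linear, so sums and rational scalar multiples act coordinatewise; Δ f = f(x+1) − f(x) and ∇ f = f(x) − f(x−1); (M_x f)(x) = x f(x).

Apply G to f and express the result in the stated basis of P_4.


the result is g(x) = 12x^3 - 25x^2 + 19x - 37/12

M_x f = 3x^4 - (7/3)x^3 + (9/4)x
∇ M_x f = 12x^3 - 25x^2 + 19x - 37/12


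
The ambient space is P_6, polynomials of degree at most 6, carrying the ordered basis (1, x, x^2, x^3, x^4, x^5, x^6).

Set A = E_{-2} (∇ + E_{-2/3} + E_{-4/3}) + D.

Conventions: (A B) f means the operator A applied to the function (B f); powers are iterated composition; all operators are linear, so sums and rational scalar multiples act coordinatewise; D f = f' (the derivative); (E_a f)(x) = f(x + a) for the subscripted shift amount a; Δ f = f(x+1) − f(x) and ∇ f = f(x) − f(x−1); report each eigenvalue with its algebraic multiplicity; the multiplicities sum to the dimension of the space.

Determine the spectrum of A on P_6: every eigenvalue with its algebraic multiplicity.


image of 1: 2
image of x: 2x - 4
image of x^2: 2x^2 - 8x + 119/9
image of x^3: 2x^3 - 12x^2 + (119/3)x - 37
image of x^4: 2x^4 - 16x^3 + (238/3)x^2 - 148x + 8831/81
image of x^5: 2x^5 - 20x^4 + (1190/9)x^3 - 370x^2 + (44155/81)x - 9055/27
image of x^6: 2x^6 - 24x^5 + (595/3)x^4 - 740x^3 + (44155/27)x^2 - (18110/9)x + 777359/729
the matrix is upper triangular; its diagonal is (2, 2, 2, 2, 2, 2, 2)
for a triangular matrix the eigenvalues are the diagonal entries, with algebraic multiplicity their repetition count

λ = 2 (multiplicity 7)


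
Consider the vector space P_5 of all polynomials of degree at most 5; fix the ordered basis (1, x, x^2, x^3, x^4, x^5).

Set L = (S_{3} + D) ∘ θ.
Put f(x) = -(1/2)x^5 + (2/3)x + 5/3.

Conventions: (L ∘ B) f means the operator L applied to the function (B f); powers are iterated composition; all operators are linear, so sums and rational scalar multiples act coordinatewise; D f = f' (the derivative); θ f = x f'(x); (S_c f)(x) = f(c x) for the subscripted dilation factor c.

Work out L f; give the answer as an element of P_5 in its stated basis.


θ f = -(5/2)x^5 + (2/3)x
S_{3} θ f = -(1215/2)x^5 + 2x
D θ f = -(25/2)x^4 + 2/3
(S_{3} + D) θ f = -(1215/2)x^5 - (25/2)x^4 + 2x + 2/3

the image equals g(x) = -(1215/2)x^5 - (25/2)x^4 + 2x + 2/3


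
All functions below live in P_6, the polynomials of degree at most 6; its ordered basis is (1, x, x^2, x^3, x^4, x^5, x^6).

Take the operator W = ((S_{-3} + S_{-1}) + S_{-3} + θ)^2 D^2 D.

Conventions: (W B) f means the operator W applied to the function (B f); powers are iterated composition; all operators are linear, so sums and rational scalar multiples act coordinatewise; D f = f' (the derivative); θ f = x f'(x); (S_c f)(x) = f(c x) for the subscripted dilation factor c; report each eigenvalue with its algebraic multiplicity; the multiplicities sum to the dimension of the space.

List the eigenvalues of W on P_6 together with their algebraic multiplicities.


image of 1: 0
image of x: 0
image of x^2: 0
image of x^3: 54
image of x^4: 864x
image of x^5: 26460x^2
image of x^6: 324480x^3
the matrix is upper triangular; its diagonal is (0, 0, 0, 0, 0, 0, 0)
for a triangular matrix the eigenvalues are the diagonal entries, with algebraic multiplicity their repetition count

λ = 0 (multiplicity 7)


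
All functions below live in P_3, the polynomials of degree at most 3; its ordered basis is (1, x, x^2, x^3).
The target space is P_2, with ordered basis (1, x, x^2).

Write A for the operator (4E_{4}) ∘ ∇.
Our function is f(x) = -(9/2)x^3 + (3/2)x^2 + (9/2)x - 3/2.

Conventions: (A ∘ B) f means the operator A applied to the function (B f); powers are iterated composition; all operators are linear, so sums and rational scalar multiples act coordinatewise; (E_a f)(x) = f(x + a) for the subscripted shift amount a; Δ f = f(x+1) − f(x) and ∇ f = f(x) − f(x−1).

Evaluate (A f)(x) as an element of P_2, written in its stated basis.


∇ f = -(27/2)x^2 + (33/2)x - 3/2
E_{4} ∇ f = -(27/2)x^2 - (183/2)x - 303/2
(4E_{4}) ∇ f = -54x^2 - 366x - 606

g(x) = -54x^2 - 366x - 606


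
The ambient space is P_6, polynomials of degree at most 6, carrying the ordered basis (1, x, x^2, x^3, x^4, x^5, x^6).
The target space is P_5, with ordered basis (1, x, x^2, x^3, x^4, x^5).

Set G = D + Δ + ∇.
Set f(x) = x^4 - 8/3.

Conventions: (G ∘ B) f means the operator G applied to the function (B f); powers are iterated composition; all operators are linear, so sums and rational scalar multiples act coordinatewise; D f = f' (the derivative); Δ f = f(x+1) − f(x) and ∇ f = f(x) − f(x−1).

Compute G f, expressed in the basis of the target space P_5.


g(x) = 12x^3 + 8x

D f = 4x^3
Δ f = 4x^3 + 6x^2 + 4x + 1
∇ f = 4x^3 - 6x^2 + 4x - 1
(D + Δ + ∇) f = 12x^3 + 8x


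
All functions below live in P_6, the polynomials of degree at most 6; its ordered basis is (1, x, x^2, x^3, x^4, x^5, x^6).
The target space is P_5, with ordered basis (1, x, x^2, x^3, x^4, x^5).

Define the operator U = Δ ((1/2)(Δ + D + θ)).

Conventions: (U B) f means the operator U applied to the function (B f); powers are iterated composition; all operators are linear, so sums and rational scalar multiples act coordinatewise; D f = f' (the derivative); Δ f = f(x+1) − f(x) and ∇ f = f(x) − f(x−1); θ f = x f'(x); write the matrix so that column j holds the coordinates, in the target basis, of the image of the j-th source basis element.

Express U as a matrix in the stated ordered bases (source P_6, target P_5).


image of 1: 0
image of x: 1/2
image of x^2: 2x + 3
image of x^3: (9/2)x^2 + (21/2)x + 6
image of x^4: 8x^3 + 24x^2 + 26x + 11
image of x^5: (25/2)x^4 + 45x^3 + 70x^2 + (115/2)x + 20
image of x^6: 18x^5 + 75x^4 + 150x^3 + 180x^2 + 123x + 37
each image's coordinates form column j of the matrix

the matrix is [[0, 1/2, 3, 6, 11, 20, 37]; [0, 0, 2, 21/2, 26, 115/2, 123]; [0, 0, 0, 9/2, 24, 70, 180]; [0, 0, 0, 0, 8, 45, 150]; [0, 0, 0, 0, 0, 25/2, 75]; [0, 0, 0, 0, 0, 0, 18]] (rows listed top to bottom)


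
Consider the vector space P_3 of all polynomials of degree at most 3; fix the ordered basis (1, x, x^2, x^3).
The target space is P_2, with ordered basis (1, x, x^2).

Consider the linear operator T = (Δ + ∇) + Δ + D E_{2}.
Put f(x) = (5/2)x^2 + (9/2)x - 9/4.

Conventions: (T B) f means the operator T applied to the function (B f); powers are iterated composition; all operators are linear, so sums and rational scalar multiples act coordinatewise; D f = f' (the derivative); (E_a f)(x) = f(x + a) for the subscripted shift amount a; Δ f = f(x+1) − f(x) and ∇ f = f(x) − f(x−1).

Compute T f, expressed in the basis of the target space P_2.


Δ f = 5x + 7
∇ f = 5x + 2
(Δ + ∇) f = 10x + 9
Δ f = 5x + 7
E_{2} f = (5/2)x^2 + (29/2)x + 67/4
D E_{2} f = 5x + 29/2
((Δ + ∇) + Δ + D E_{2}) f = 20x + 61/2

the image equals g(x) = 20x + 61/2


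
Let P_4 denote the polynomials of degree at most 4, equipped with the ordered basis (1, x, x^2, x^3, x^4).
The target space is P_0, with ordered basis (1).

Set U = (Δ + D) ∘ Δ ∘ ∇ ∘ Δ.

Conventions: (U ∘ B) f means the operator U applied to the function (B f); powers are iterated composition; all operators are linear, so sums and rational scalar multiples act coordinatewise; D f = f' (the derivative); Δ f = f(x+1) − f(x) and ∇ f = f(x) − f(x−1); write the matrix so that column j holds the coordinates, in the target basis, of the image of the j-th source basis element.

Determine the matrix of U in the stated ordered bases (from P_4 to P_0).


image of 1: 0
image of x: 0
image of x^2: 0
image of x^3: 0
image of x^4: 48
each image's coordinates form column j of the matrix

the matrix is [[0, 0, 0, 0, 48]] (rows listed top to bottom)


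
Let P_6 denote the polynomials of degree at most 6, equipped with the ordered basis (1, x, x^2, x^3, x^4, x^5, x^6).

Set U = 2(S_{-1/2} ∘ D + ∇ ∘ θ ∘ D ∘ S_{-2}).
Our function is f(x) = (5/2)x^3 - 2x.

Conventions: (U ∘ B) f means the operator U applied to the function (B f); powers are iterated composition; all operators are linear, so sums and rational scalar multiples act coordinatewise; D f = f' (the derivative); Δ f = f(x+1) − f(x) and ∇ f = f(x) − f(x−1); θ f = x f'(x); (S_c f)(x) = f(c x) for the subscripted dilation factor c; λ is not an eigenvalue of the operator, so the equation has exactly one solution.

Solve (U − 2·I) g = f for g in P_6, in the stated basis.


write g with unknown coordinates in the stated basis and equate coefficients in (U − 2·I) g = f
solving from the highest basis element down gives g = -(5/4)x^3 - (15/16)x^2 + (1951/16)x + 871/16
check: U g = -(15/8)x^2 + (1935/8)x + 871/8
so U g − 2·g = (5/2)x^3 - 2x = f ✓

g(x) = -(5/4)x^3 - (15/16)x^2 + (1951/16)x + 871/16


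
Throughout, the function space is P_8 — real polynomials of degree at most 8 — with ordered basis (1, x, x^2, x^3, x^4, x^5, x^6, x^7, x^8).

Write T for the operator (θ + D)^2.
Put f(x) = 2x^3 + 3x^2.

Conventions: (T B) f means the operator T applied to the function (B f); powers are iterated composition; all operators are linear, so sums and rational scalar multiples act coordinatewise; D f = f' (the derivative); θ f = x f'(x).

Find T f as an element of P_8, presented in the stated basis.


g(x) = 18x^3 + 42x^2 + 30x + 6

θ f = 6x^3 + 6x^2
D f = 6x^2 + 6x
(θ + D) f = 6x^3 + 12x^2 + 6x
θ (θ + D) f = 18x^3 + 24x^2 + 6x
D (θ + D) f = 18x^2 + 24x + 6
(θ + D) (θ + D) f = 18x^3 + 42x^2 + 30x + 6


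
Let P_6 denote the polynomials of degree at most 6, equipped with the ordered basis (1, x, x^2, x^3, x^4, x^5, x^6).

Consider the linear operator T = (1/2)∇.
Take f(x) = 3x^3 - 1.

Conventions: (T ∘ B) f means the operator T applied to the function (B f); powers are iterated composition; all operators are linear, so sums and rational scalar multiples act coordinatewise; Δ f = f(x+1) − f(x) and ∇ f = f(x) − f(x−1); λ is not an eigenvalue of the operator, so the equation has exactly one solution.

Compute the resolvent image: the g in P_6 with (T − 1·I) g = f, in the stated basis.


the result is g(x) = -3x^3 - (9/2)x^2 + 7/4

write g with unknown coordinates in the stated basis and equate coefficients in (T − 1·I) g = f
solving from the highest basis element down gives g = -3x^3 - (9/2)x^2 + 7/4
check: T g = -(9/2)x^2 + 3/4
so T g − 1·g = 3x^3 - 1 = f ✓


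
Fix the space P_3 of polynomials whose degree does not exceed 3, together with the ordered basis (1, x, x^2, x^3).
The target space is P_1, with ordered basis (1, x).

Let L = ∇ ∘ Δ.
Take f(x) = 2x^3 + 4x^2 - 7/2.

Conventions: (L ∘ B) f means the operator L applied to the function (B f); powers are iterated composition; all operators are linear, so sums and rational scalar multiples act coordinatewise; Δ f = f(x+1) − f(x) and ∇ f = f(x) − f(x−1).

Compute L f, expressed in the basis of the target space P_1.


Δ f = 6x^2 + 14x + 6
∇ Δ f = 12x + 8

the image equals g(x) = 12x + 8


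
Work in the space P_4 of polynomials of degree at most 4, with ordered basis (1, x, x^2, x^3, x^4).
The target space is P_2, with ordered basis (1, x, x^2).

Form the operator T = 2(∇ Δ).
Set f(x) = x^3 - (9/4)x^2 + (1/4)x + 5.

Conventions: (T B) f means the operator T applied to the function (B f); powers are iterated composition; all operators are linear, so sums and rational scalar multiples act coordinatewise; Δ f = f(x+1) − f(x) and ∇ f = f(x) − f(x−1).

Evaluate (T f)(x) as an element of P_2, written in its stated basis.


the image equals g(x) = 12x - 9

Δ f = 3x^2 - (3/2)x - 1
∇ Δ f = 6x - 9/2
(2(∇ Δ)) f = 12x - 9


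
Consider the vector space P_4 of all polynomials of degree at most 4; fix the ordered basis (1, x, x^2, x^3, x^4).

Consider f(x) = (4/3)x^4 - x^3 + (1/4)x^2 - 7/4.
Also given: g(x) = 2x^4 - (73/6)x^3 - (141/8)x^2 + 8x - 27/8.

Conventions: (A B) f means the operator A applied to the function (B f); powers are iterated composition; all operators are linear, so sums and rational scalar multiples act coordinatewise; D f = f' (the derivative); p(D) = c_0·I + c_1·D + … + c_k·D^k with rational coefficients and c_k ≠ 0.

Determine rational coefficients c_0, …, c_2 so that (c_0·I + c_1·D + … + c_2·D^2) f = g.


D^0 f = (4/3)x^4 - x^3 + (1/4)x^2 - 7/4
D^1 f = (16/3)x^3 - 3x^2 + (1/2)x
D^2 f = 16x^2 - 6x + 1/2
matching coefficients of g against c_0 f + c_1 Df + … from the top degree down determines the c_i
solution: c_0 = 3/2, c_1 = -2, c_2 = -3/2

c_0 = 3/2, c_1 = -2, c_2 = -3/2


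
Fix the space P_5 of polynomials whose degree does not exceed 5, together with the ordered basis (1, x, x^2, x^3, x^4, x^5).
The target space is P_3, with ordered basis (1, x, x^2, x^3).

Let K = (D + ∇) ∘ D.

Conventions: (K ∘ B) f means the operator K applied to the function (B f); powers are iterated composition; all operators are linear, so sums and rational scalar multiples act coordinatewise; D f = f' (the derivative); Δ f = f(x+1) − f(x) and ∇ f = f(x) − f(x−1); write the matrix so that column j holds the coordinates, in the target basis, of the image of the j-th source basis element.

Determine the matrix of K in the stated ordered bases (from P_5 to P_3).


the matrix is [[0, 0, 4, -3, 4, -5]; [0, 0, 0, 12, -12, 20]; [0, 0, 0, 0, 24, -30]; [0, 0, 0, 0, 0, 40]] (rows listed top to bottom)

image of 1: 0
image of x: 0
image of x^2: 4
image of x^3: 12x - 3
image of x^4: 24x^2 - 12x + 4
image of x^5: 40x^3 - 30x^2 + 20x - 5
each image's coordinates form column j of the matrix


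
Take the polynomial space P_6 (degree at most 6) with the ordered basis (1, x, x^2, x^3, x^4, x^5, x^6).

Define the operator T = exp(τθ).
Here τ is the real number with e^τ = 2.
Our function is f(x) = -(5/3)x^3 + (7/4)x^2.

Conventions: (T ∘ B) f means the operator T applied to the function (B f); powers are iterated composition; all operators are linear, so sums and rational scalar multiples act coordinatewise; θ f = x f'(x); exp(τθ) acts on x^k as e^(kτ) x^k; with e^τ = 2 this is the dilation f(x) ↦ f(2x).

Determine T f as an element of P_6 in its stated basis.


g(x) = -(40/3)x^3 + 7x^2

exp(τθ) x^k = e^(kτ) x^k; with e^τ = 2 this sends x^k to 2^k x^k
x^2 ↦ 4 x^2
x^3 ↦ 8 x^3
applying this coordinatewise to f: exp(τθ) f = -(40/3)x^3 + 7x^2


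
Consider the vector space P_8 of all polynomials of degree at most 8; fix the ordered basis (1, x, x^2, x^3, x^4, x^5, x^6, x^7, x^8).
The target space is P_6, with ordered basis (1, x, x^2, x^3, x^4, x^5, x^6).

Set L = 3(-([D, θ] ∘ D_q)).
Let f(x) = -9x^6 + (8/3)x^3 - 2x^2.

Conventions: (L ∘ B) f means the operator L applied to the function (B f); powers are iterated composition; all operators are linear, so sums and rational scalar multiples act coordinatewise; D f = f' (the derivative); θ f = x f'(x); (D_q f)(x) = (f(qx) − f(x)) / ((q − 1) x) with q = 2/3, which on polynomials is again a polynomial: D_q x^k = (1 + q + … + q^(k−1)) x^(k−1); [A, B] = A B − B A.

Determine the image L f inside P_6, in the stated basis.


D_q f = -(665/27)x^5 + (152/27)x^2 - (10/3)x
θ D_q f = -(3325/27)x^5 + (304/27)x^2 - (10/3)x
D θ D_q f = -(16625/27)x^4 + (608/27)x - 10/3
D D_q f = -(3325/27)x^4 + (304/27)x - 10/3
θ D D_q f = -(13300/27)x^4 + (304/27)x
[D, θ] D_q f = -(3325/27)x^4 + (304/27)x - 10/3
(-([D, θ] ∘ D_q)) f = (3325/27)x^4 - (304/27)x + 10/3
(3(-([D, θ] ∘ D_q))) f = (3325/9)x^4 - (304/9)x + 10

the image equals g(x) = (3325/9)x^4 - (304/9)x + 10


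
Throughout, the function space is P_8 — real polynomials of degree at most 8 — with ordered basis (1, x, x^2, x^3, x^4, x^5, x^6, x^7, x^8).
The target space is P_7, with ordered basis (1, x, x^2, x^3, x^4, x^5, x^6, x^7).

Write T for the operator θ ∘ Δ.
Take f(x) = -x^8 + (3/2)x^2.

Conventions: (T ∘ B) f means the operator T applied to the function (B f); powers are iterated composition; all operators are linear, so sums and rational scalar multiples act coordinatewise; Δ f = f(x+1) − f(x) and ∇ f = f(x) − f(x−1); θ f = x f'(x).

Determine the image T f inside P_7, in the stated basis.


Δ f = -8x^7 - 28x^6 - 56x^5 - 70x^4 - 56x^3 - 28x^2 - 5x + 1/2
θ Δ f = -56x^7 - 168x^6 - 280x^5 - 280x^4 - 168x^3 - 56x^2 - 5x

g(x) = -56x^7 - 168x^6 - 280x^5 - 280x^4 - 168x^3 - 56x^2 - 5x


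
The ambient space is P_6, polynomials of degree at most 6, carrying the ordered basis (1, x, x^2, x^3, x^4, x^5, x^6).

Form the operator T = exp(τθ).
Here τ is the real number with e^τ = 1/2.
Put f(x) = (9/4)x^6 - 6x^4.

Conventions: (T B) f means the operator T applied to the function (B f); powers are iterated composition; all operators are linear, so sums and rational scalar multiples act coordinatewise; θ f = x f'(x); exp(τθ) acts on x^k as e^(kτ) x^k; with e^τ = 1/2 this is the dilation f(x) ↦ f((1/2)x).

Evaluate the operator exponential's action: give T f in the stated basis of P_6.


exp(τθ) x^k = e^(kτ) x^k; with e^τ = 1/2 this sends x^k to (1/2)^k x^k
x^4 ↦ 1/16 x^4
x^6 ↦ 1/64 x^6
applying this coordinatewise to f: exp(τθ) f = (9/256)x^6 - (3/8)x^4

the result is g(x) = (9/256)x^6 - (3/8)x^4


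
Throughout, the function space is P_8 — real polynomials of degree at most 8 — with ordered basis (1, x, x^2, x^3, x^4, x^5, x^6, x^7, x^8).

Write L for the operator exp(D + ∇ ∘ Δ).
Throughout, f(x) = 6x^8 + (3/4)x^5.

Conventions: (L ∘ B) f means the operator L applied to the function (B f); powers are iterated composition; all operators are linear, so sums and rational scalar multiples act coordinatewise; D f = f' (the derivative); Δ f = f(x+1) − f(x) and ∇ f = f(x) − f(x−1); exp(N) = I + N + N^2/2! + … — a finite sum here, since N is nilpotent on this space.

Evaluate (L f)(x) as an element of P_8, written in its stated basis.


order-1 term: 48x^7 + 336x^6 + (3375/4)x^4 + 15x^3 + 336x^2 + (15/2)x + 12
order-2 term: 168x^6 + 2016x^5 + 5040x^4 + (6735/2)x^3 + 10125x^2 + 717x + 3039/2
order-3 term: 336x^5 + 5040x^4 + 20160x^3 + (50415/2)x^2 + 20205x + 10461
order-4 term: 420x^4 + 6720x^3 + 30240x^2 + (174735/4)x + 20175
order-5 term: 336x^3 + 5040x^2 + 20160x + 84003/4
order-6 term: 168x^2 + 2016x + 5040
order-7 term: 48x + 336
order-8 term: 6
the series for exp(D + ∇ ∘ Δ) f terminates at order 8
exp(D + ∇ ∘ Δ) f = 6x^8 + 48x^7 + 504x^6 + (9411/4)x^5 + (45375/4)x^4 + (61197/2)x^3 + (142233/2)x^2 + (347349/4)x + 234201/4

g(x) = 6x^8 + 48x^7 + 504x^6 + (9411/4)x^5 + (45375/4)x^4 + (61197/2)x^3 + (142233/2)x^2 + (347349/4)x + 234201/4


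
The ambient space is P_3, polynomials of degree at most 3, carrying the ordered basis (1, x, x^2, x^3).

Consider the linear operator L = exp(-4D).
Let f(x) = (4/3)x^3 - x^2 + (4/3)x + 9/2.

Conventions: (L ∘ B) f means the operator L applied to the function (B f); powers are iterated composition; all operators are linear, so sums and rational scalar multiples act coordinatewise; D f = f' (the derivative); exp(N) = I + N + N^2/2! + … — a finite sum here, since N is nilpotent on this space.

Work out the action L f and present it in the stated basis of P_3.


the image equals g(x) = (4/3)x^3 - 17x^2 + (220/3)x - 613/6

order-1 term: -16x^2 + 8x - 16/3
order-2 term: 64x - 16
order-3 term: -256/3
the series for exp(-4D) f terminates at order 3
exp(-4D) f = (4/3)x^3 - 17x^2 + (220/3)x - 613/6


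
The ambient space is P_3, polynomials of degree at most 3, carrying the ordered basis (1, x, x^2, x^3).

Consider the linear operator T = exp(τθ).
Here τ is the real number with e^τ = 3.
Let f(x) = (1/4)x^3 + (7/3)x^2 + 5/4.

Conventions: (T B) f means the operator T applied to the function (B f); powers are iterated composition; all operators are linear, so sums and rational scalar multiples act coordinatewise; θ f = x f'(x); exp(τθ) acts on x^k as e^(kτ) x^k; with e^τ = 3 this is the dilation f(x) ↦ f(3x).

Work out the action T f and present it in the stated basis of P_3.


exp(τθ) x^k = e^(kτ) x^k; with e^τ = 3 this sends x^k to 3^k x^k
x^2 ↦ 9 x^2
x^3 ↦ 27 x^3
applying this coordinatewise to f: exp(τθ) f = (27/4)x^3 + 21x^2 + 5/4

the result is g(x) = (27/4)x^3 + 21x^2 + 5/4


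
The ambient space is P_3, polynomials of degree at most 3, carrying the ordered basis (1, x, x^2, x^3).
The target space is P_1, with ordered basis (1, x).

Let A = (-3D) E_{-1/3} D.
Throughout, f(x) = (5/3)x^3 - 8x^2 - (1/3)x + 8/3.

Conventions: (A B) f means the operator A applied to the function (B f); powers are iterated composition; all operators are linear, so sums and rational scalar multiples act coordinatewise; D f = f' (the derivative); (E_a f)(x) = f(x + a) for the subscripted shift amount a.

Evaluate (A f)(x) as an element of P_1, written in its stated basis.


D f = 5x^2 - 16x - 1/3
E_{-1/3} D f = 5x^2 - (58/3)x + 50/9
D E_{-1/3} D f = 10x - 58/3
(-3D) E_{-1/3} D f = -30x + 58

the result is g(x) = -30x + 58


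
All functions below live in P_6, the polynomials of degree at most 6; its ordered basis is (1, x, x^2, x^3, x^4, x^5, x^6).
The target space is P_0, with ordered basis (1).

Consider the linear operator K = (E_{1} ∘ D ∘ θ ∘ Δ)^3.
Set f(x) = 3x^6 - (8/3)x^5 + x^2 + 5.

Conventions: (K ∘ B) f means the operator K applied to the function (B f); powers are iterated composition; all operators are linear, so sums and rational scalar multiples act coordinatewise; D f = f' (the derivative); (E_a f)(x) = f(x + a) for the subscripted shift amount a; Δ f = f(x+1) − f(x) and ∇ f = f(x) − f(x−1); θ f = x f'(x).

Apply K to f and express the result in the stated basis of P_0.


the image equals g(x) = 32400

Δ f = 18x^5 + (95/3)x^4 + (100/3)x^3 + (55/3)x^2 + (20/3)x + 4/3
θ Δ f = 90x^5 + (380/3)x^4 + 100x^3 + (110/3)x^2 + (20/3)x
D θ Δ f = 450x^4 + (1520/3)x^3 + 300x^2 + (220/3)x + 20/3
E_{1} D θ Δ f = 450x^4 + (6920/3)x^3 + 4520x^2 + (11980/3)x + 4010/3
Δ (E_{1} ∘ D ∘ θ ∘ Δ) f = 1800x^3 + 9620x^2 + 17760x + 11270
θ Δ (E_{1} ∘ D ∘ θ ∘ Δ) f = 5400x^3 + 19240x^2 + 17760x
D θ Δ (E_{1} ∘ D ∘ θ ∘ Δ) f = 16200x^2 + 38480x + 17760
E_{1} D θ Δ (E_{1} ∘ D ∘ θ ∘ Δ) f = 16200x^2 + 70880x + 72440
Δ (E_{1} ∘ D ∘ θ ∘ Δ) (E_{1} ∘ D ∘ θ ∘ Δ) f = 32400x + 87080
θ Δ (E_{1} ∘ D ∘ θ ∘ Δ) (E_{1} ∘ D ∘ θ ∘ Δ) f = 32400x
D θ Δ (E_{1} ∘ D ∘ θ ∘ Δ) (E_{1} ∘ D ∘ θ ∘ Δ) f = 32400
E_{1} D θ Δ (E_{1} ∘ D ∘ θ ∘ Δ) (E_{1} ∘ D ∘ θ ∘ Δ) f = 32400


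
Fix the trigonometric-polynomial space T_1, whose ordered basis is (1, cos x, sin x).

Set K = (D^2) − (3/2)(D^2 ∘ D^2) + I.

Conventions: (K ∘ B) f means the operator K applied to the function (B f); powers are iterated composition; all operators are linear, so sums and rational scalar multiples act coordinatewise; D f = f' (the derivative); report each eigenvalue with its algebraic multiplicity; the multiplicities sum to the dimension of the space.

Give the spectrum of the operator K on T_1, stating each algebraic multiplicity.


λ = -3/2 (multiplicity 2), λ = 1 (multiplicity 1)

image of 1: 1
image of cos x: -(3/2)cos x
image of sin x: -(3/2)sin x
the matrix is diagonal; its diagonal is (1, -3/2, -3/2)
for a triangular matrix the eigenvalues are the diagonal entries, with algebraic multiplicity their repetition count


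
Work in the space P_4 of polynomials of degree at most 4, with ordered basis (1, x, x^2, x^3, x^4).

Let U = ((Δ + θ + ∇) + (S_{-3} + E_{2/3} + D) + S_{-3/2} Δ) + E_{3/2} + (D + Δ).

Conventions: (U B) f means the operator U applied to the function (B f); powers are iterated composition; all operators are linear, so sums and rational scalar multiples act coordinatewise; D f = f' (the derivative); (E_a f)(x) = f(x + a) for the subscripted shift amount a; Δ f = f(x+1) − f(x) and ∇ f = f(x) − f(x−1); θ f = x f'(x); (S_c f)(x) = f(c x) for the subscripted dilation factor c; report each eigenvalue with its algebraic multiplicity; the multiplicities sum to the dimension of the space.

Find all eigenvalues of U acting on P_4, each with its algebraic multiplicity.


λ = -22 (multiplicity 1), λ = 0 (multiplicity 1), λ = 3 (multiplicity 1), λ = 13 (multiplicity 1), λ = 87 (multiplicity 1)

image of 1: 3
image of x: 49/6
image of x^2: 13x^2 + (34/3)x + 169/36
image of x^3: -22x^3 + (113/4)x^2 + (79/12)x + 1657/216
image of x^4: 87x^4 + (91/6)x^3 + (107/3)x^2 + (1117/54)x + 9409/1296
the matrix is upper triangular; its diagonal is (3, 0, 13, -22, 87)
for a triangular matrix the eigenvalues are the diagonal entries, with algebraic multiplicity their repetition count


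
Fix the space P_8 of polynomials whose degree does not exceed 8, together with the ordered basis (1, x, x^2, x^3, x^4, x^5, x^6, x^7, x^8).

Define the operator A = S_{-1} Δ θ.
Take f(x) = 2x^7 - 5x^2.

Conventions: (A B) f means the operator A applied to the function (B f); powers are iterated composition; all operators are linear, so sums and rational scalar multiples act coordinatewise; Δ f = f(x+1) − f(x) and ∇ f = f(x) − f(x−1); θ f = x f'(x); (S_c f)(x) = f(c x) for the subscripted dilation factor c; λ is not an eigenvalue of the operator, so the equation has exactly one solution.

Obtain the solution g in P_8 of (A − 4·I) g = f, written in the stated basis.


write g with unknown coordinates in the stated basis and equate coefficients in (A − 4·I) g = f
solving from the highest basis element down gives g = -(1/2)x^7 - (49/8)x^6 + (147/2)x^5 + (4655/16)x^4 - (14945/8)x^3 - (54203/32)x^2 + (17341/4)x - 50653/64
check: A g = -(49/2)x^6 + 294x^5 + (4655/4)x^4 - (14945/2)x^3 - (54243/8)x^2 + 17341x - 50653/16
so A g − 4·g = 2x^7 - 5x^2 = f ✓

the result is g(x) = -(1/2)x^7 - (49/8)x^6 + (147/2)x^5 + (4655/16)x^4 - (14945/8)x^3 - (54203/32)x^2 + (17341/4)x - 50653/64


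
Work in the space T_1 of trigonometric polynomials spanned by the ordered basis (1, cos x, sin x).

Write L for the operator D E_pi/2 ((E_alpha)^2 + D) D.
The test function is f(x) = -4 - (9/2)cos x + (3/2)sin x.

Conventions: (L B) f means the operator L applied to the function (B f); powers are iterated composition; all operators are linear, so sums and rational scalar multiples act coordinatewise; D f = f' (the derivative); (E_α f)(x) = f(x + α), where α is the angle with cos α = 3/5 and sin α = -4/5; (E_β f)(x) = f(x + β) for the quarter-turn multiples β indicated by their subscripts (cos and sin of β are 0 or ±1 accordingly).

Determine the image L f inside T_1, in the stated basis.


D f = (3/2)cos x + (9/2)sin x
E_alpha D f = -(27/10)cos x + (39/10)sin x
E_alpha E_alpha D f = -(237/50)cos x + (9/50)sin x
D D f = (9/2)cos x - (3/2)sin x
((E_alpha)^2 + D) D f = -(6/25)cos x - (33/25)sin x
E_pi/2 ((E_alpha)^2 + D) D f = -(33/25)cos x + (6/25)sin x
D E_pi/2 ((E_alpha)^2 + D) D f = (6/25)cos x + (33/25)sin x

the result is g(x) = (6/25)cos x + (33/25)sin x


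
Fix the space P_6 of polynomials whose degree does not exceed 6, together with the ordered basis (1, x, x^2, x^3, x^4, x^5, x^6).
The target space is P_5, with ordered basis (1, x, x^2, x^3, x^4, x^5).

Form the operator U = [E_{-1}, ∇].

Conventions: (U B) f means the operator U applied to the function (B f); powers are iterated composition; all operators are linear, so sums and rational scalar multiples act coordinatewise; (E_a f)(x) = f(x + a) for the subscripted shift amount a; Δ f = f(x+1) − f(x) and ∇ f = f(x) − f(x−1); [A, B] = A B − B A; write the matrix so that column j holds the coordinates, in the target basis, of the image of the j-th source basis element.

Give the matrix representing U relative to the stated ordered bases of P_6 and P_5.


image of 1: 0
image of x: 0
image of x^2: 0
image of x^3: 0
image of x^4: 0
image of x^5: 0
image of x^6: 0
each image's coordinates form column j of the matrix

the matrix is [[0, 0, 0, 0, 0, 0, 0]; [0, 0, 0, 0, 0, 0, 0]; [0, 0, 0, 0, 0, 0, 0]; [0, 0, 0, 0, 0, 0, 0]; [0, 0, 0, 0, 0, 0, 0]; [0, 0, 0, 0, 0, 0, 0]] (rows listed top to bottom)


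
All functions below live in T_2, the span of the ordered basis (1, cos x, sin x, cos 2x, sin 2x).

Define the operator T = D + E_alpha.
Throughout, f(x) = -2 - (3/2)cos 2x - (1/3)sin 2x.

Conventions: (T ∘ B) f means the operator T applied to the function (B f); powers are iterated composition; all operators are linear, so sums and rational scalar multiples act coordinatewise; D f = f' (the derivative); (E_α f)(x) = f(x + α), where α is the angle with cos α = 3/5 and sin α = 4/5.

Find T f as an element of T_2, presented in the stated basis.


the image equals g(x) = -2 - (17/30)cos 2x + (68/15)sin 2x

D f = -(2/3)cos 2x + 3sin 2x
E_alpha f = -2 + (1/10)cos 2x + (23/15)sin 2x
(D + E_alpha) f = -2 - (17/30)cos 2x + (68/15)sin 2x


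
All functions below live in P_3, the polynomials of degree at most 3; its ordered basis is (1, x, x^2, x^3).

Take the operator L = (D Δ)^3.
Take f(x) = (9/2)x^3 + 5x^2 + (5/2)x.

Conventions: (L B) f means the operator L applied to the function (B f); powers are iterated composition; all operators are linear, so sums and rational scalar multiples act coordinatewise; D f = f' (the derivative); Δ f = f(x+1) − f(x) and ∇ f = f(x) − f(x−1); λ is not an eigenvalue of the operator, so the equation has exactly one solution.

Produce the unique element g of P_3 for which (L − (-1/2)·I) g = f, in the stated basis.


the image equals g(x) = 9x^3 + 10x^2 + 5x

write g with unknown coordinates in the stated basis and equate coefficients in (L − (-1/2)·I) g = f
solving from the highest basis element down gives g = 9x^3 + 10x^2 + 5x
check: L g = 0
so L g − (-1/2)·g = (9/2)x^3 + 5x^2 + (5/2)x = f ✓


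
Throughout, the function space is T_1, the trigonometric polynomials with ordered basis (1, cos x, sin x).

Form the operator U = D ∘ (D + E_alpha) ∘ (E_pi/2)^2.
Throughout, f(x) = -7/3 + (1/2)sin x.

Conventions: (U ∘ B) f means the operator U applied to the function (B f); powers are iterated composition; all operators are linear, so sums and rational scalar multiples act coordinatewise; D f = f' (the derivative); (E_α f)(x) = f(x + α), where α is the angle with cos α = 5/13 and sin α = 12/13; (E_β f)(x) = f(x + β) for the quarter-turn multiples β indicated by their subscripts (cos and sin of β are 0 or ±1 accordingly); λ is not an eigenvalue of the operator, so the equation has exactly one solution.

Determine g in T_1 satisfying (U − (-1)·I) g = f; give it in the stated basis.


the image equals g(x) = -7/3 + (5/226)cos x + (19/113)sin x

write g with unknown coordinates in the stated basis and equate coefficients in (U − (-1)·I) g = f
solving from the highest basis element down gives g = -7/3 + (5/226)cos x + (19/113)sin x
check: U g = -(5/226)cos x + (75/226)sin x
so U g − (-1)·g = -7/3 + (1/2)sin x = f ✓


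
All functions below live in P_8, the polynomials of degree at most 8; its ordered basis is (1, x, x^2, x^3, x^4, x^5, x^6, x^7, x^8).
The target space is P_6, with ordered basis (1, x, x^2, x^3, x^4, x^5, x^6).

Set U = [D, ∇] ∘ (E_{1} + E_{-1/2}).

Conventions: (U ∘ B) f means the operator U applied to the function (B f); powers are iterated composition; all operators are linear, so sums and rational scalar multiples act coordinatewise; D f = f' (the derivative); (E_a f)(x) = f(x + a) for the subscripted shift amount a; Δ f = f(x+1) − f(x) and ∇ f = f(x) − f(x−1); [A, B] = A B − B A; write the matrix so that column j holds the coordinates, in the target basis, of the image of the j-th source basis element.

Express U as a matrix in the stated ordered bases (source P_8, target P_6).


the matrix is [[0, 0, 0, 0, 0, 0, 0, 0, 0]; [0, 0, 0, 0, 0, 0, 0, 0, 0]; [0, 0, 0, 0, 0, 0, 0, 0, 0]; [0, 0, 0, 0, 0, 0, 0, 0, 0]; [0, 0, 0, 0, 0, 0, 0, 0, 0]; [0, 0, 0, 0, 0, 0, 0, 0, 0]; [0, 0, 0, 0, 0, 0, 0, 0, 0]] (rows listed top to bottom)

image of 1: 0
image of x: 0
image of x^2: 0
image of x^3: 0
image of x^4: 0
image of x^5: 0
image of x^6: 0
image of x^7: 0
image of x^8: 0
each image's coordinates form column j of the matrix


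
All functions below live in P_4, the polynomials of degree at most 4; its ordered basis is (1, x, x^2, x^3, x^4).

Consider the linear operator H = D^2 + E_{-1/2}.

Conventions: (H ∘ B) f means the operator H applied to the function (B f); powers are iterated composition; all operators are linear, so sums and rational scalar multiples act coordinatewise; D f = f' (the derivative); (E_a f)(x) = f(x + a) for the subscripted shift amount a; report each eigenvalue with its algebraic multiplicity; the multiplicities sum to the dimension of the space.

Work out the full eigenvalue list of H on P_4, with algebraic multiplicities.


λ = 1 (multiplicity 5)

image of 1: 1
image of x: x - 1/2
image of x^2: x^2 - x + 9/4
image of x^3: x^3 - (3/2)x^2 + (27/4)x - 1/8
image of x^4: x^4 - 2x^3 + (27/2)x^2 - (1/2)x + 1/16
the matrix is upper triangular; its diagonal is (1, 1, 1, 1, 1)
for a triangular matrix the eigenvalues are the diagonal entries, with algebraic multiplicity their repetition count


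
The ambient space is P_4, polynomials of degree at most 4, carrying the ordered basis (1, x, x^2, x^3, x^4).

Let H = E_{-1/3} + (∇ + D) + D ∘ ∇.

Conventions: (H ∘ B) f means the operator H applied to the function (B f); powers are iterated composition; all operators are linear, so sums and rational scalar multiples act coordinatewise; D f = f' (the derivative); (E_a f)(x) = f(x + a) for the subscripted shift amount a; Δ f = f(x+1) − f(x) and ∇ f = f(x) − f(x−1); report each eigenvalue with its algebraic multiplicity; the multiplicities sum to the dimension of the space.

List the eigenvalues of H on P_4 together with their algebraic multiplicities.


image of 1: 1
image of x: x + 5/3
image of x^2: x^2 + (10/3)x + 10/9
image of x^3: x^3 + 5x^2 + (10/3)x - 55/27
image of x^4: x^4 + (20/3)x^3 + (20/3)x^2 - (220/27)x + 244/81
the matrix is upper triangular; its diagonal is (1, 1, 1, 1, 1)
for a triangular matrix the eigenvalues are the diagonal entries, with algebraic multiplicity their repetition count

λ = 1 (multiplicity 5)


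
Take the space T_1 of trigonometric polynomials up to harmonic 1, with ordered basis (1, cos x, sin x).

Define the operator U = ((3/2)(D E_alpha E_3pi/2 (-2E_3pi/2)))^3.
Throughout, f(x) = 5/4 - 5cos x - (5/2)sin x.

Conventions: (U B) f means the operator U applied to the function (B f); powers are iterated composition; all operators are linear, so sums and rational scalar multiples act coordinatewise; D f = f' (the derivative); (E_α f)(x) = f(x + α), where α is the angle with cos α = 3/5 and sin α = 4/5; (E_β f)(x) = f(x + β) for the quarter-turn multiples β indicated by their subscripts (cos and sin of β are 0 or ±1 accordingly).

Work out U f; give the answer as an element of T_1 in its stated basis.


E_3pi/2 f = 5/4 + (5/2)cos x - 5sin x
(-2E_3pi/2) f = -5/2 - 5cos x + 10sin x
E_3pi/2 (-2E_3pi/2) f = -5/2 - 10cos x - 5sin x
E_alpha E_3pi/2 (-2E_3pi/2) f = -5/2 - 10cos x + 5sin x
D E_alpha E_3pi/2 (-2E_3pi/2) f = 5cos x + 10sin x
((3/2)(D E_alpha E_3pi/2 (-2E_3pi/2))) f = (15/2)cos x + 15sin x
E_3pi/2 ((3/2)(D E_alpha E_3pi/2 (-2E_3pi/2))) f = -15cos x + (15/2)sin x
(-2E_3pi/2) ((3/2)(D E_alpha E_3pi/2 (-2E_3pi/2))) f = 30cos x - 15sin x
E_3pi/2 (-2E_3pi/2) ((3/2)(D E_alpha E_3pi/2 (-2E_3pi/2))) f = 15cos x + 30sin x
E_alpha E_3pi/2 (-2E_3pi/2) ((3/2)(D E_alpha E_3pi/2 (-2E_3pi/2))) f = 33cos x + 6sin x
D E_alpha E_3pi/2 (-2E_3pi/2) ((3/2)(D E_alpha E_3pi/2 (-2E_3pi/2))) f = 6cos x - 33sin x
((3/2)(D E_alpha E_3pi/2 (-2E_3pi/2))) ((3/2)(D E_alpha E_3pi/2 (-2E_3pi/2))) f = 9cos x - (99/2)sin x
E_3pi/2 ((3/2)(D E_alpha E_3pi/2 (-2E_3pi/2))) ((3/2)(D E_alpha E_3pi/2 (-2E_3pi/2))) f = (99/2)cos x + 9sin x
(-2E_3pi/2) ((3/2)(D E_alpha E_3pi/2 (-2E_3pi/2))) ((3/2)(D E_alpha E_3pi/2 (-2E_3pi/2))) f = -99cos x - 18sin x
E_3pi/2 (-2E_3pi/2) ((3/2)(D E_alpha E_3pi/2 (-2E_3pi/2))) ((3/2)(D E_alpha E_3pi/2 (-2E_3pi/2))) f = 18cos x - 99sin x
E_alpha E_3pi/2 (-2E_3pi/2) ((3/2)(D E_alpha E_3pi/2 (-2E_3pi/2))) ((3/2)(D E_alpha E_3pi/2 (-2E_3pi/2))) f = -(342/5)cos x - (369/5)sin x
D E_alpha E_3pi/2 (-2E_3pi/2) ((3/2)(D E_alpha E_3pi/2 (-2E_3pi/2))) ((3/2)(D E_alpha E_3pi/2 (-2E_3pi/2))) f = -(369/5)cos x + (342/5)sin x
((3/2)(D E_alpha E_3pi/2 (-2E_3pi/2))) ((3/2)(D E_alpha E_3pi/2 (-2E_3pi/2))) ((3/2)(D E_alpha E_3pi/2 (-2E_3pi/2))) f = -(1107/10)cos x + (513/5)sin x

g(x) = -(1107/10)cos x + (513/5)sin x


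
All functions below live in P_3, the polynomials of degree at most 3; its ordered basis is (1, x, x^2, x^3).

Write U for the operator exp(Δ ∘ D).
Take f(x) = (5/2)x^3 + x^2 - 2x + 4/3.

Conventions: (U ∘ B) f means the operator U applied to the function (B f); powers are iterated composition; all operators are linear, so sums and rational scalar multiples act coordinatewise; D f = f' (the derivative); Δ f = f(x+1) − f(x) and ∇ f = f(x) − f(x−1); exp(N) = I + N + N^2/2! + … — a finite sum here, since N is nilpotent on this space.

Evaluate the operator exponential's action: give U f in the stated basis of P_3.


order-1 term: 15x + 19/2
the series for exp(Δ ∘ D) f terminates at order 1
exp(Δ ∘ D) f = (5/2)x^3 + x^2 + 13x + 65/6

g(x) = (5/2)x^3 + x^2 + 13x + 65/6


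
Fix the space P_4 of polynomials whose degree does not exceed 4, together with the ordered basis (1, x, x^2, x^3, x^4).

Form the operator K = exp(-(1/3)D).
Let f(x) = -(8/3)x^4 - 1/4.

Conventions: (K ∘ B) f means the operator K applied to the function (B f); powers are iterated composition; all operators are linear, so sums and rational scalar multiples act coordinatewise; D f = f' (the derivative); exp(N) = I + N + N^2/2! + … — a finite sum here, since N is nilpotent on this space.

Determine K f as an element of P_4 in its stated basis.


order-1 term: (32/9)x^3
order-2 term: -(16/9)x^2
order-3 term: (32/81)x
order-4 term: -8/243
the series for exp(-(1/3)D) f terminates at order 4
exp(-(1/3)D) f = -(8/3)x^4 + (32/9)x^3 - (16/9)x^2 + (32/81)x - 275/972

the image equals g(x) = -(8/3)x^4 + (32/9)x^3 - (16/9)x^2 + (32/81)x - 275/972


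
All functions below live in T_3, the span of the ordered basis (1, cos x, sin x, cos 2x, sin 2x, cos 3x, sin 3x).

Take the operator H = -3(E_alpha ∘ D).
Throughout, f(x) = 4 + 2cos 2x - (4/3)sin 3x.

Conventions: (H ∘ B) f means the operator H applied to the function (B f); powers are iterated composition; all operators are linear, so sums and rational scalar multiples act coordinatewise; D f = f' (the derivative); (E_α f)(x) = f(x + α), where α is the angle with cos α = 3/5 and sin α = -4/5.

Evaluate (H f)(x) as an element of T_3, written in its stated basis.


the image equals g(x) = -(288/25)cos 2x - (84/25)sin 2x - (1404/125)cos 3x + (528/125)sin 3x

D f = -4sin 2x - 4cos 3x
E_alpha D f = (96/25)cos 2x + (28/25)sin 2x + (468/125)cos 3x - (176/125)sin 3x
(-3(E_alpha ∘ D)) f = -(288/25)cos 2x - (84/25)sin 2x - (1404/125)cos 3x + (528/125)sin 3x


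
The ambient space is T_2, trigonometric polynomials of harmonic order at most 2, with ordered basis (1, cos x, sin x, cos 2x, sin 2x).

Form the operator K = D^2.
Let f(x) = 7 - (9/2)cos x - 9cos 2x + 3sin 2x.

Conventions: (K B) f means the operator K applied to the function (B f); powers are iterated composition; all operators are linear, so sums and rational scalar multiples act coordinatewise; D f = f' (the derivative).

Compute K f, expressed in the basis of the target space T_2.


D f = (9/2)sin x + 6cos 2x + 18sin 2x
D D f = (9/2)cos x + 36cos 2x - 12sin 2x

the result is g(x) = (9/2)cos x + 36cos 2x - 12sin 2x


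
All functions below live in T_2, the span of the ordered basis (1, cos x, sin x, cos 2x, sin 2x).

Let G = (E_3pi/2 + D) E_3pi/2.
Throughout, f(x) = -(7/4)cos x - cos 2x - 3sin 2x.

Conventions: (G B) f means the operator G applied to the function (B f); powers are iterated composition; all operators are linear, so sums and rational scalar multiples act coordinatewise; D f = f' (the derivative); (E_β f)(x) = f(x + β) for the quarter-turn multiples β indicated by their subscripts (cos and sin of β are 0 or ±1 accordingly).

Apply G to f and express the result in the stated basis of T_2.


E_3pi/2 f = -(7/4)sin x + cos 2x + 3sin 2x
E_3pi/2 E_3pi/2 f = (7/4)cos x - cos 2x - 3sin 2x
D E_3pi/2 f = -(7/4)cos x + 6cos 2x - 2sin 2x
(E_3pi/2 + D) E_3pi/2 f = 5cos 2x - 5sin 2x

g(x) = 5cos 2x - 5sin 2x
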